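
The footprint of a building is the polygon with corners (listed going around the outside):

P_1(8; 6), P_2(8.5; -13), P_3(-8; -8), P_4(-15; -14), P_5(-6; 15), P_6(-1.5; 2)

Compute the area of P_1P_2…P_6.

Apply the surveyor's formula: 2A = Σ (x_i·y_{i+1} − x_{i+1}·y_i), indices taken mod 6.
Σ = (-155) + (-172) + (-8) + (-309) + (10.5) + (-25) = -658.5
Area = |Σ|/2 = 329.25.

329.25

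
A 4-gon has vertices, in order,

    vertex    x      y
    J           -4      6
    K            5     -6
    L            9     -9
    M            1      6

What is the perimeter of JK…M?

42

|JK| = √((9)² + (-12)²) = √225 = 15
|KL| = √((4)² + (-3)²) = √25 = 5
|LM| = √((-8)² + (15)²) = √289 = 17
|MJ| = √((-5)² + (0)²) = √25 = 5
Perimeter = 15 + 5 + 17 + 5 = 42.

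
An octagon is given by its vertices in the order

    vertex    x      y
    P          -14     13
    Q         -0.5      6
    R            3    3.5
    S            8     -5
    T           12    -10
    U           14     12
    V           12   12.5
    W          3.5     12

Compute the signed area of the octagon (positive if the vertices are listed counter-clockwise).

234.25

Apply the surveyor's formula: 2A = Σ (x_i·y_{i+1} − x_{i+1}·y_i), indices taken mod 8.
P→Q: (-14)(6) − (-0.5)(13) = -77.5
Q→R: (-0.5)(3.5) − (3)(6) = -19.75
R→S: (3)(-5) − (8)(3.5) = -43
S→T: (8)(-10) − (12)(-5) = -20
T→U: (12)(12) − (14)(-10) = 284
U→V: (14)(12.5) − (12)(12) = 31
V→W: (12)(12) − (3.5)(12.5) = 100.25
W→P: (3.5)(13) − (-14)(12) = 213.5
Σ = 468.5
Signed area = Σ/2 = 234.25 (positive ⇒ counter-clockwise traversal).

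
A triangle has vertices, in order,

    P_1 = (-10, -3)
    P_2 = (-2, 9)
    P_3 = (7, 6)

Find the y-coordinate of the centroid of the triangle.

Apply the shoelace formula. First the cross-terms c_i = x_i·y_{i+1} − x_{i+1}·y_i:
  -96, -75, 39  ⇒  2A = -132, A = -66.
Then Σ (y_i + y_{i+1})·c_i = -1584, so ȳ = -1584 / (6·(-66)) = 4.

4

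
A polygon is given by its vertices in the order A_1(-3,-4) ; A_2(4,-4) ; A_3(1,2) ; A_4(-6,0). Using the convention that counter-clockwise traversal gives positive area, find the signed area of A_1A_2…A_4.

Σ = (28) + (12) + (12) + (24) = 76
Signed area = Σ/2 = 38 (positive ⇒ counter-clockwise traversal).

38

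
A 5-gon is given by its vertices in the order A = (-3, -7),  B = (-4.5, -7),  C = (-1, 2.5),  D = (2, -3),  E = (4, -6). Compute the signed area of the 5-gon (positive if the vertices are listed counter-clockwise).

-38.375

Apply the shoelace formula: 2A = Σ (x_i·y_{i+1} − x_{i+1}·y_i), indices taken mod 5.
A→B: (-3)(-7) − (-4.5)(-7) = -10.5
B→C: (-4.5)(2.5) − (-1)(-7) = -18.25
C→D: (-1)(-3) − (2)(2.5) = -2
D→E: (2)(-6) − (4)(-3) = 0
E→A: (4)(-7) − (-3)(-6) = -46
Σ = -76.75
Signed area = Σ/2 = -38.375 (negative ⇒ clockwise traversal).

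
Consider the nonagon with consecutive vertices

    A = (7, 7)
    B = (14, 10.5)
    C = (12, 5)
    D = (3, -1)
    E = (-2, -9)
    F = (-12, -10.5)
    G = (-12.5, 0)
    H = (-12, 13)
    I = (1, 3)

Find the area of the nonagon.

Apply Gauss's area formula: 2A = Σ (x_i·y_{i+1} − x_{i+1}·y_i), indices taken mod 9.
A→B: (7)(10.5) − (14)(7) = -24.5
B→C: (14)(5) − (12)(10.5) = -56
C→D: (12)(-1) − (3)(5) = -27
D→E: (3)(-9) − (-2)(-1) = -29
E→F: (-2)(-10.5) − (-12)(-9) = -87
F→G: (-12)(0) − (-12.5)(-10.5) = -131.25
G→H: (-12.5)(13) − (-12)(0) = -162.5
H→I: (-12)(3) − (1)(13) = -49
I→A: (1)(7) − (7)(3) = -14
Σ = -580.25
Area = |Σ|/2 = 290.125.

290.125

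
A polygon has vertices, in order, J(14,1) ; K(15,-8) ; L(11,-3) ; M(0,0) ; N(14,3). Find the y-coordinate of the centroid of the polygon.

Apply the shoelace formula. First the cross-terms c_i = x_i·y_{i+1} − x_{i+1}·y_i:
  -127, 43, 0, 0, -28  ⇒  2A = -112, A = -56.
Then Σ (y_i + y_{i+1})·c_i = 304, so ȳ = 304 / (6·(-56)) = -19/21.

-19/21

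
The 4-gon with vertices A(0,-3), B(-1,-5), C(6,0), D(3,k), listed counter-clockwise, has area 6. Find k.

The doubled signed area Σ (x_i y_{i+1} − x_{i+1} y_i) is linear in k.
With k=0 it equals 18; the coefficient of k is 6 (from the two edges through D).
So 6·k + 18 = 2·6 = 12 ⇒ k = -1.

-1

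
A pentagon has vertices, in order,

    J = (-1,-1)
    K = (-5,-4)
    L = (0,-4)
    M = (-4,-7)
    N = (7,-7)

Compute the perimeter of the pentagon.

36

|JK| = √((-4)² + (-3)²) = √25 = 5
|KL| = √((5)² + (0)²) = √25 = 5
|LM| = √((-4)² + (-3)²) = √25 = 5
|MN| = √((11)² + (0)²) = √121 = 11
|NJ| = √((-8)² + (6)²) = √100 = 10
Perimeter = 5 + 5 + 5 + 11 + 10 = 36.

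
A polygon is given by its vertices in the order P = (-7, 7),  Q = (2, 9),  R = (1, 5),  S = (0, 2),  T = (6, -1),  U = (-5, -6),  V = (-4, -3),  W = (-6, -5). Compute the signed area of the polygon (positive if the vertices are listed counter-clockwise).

Apply the surveyor's formula: 2A = Σ (x_i·y_{i+1} − x_{i+1}·y_i), indices taken mod 8.
Σ = (-77) + (1) + (2) + (-12) + (-41) + (-9) + (2) + (-77) = -211
Signed area = Σ/2 = -105.5 (negative ⇒ clockwise traversal).

-105.5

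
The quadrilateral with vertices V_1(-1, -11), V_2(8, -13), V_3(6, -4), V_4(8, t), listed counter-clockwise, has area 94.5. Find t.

14

The doubled signed area Σ (x_i y_{i+1} − x_{i+1} y_i) is linear in t.
With t=0 it equals 91; the coefficient of t is 7 (from the two edges through V_4).
So 7·t + 91 = 2·94.5 = 189 ⇒ t = 14.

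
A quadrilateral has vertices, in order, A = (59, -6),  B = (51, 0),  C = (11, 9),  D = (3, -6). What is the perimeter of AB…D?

|AB| = √((-8)² + (6)²) = √100 = 10
|BC| = √((-40)² + (9)²) = √1681 = 41
|CD| = √((-8)² + (-15)²) = √289 = 17
|DA| = √((56)² + (0)²) = √3136 = 56
Perimeter = 10 + 41 + 17 + 56 = 124.

124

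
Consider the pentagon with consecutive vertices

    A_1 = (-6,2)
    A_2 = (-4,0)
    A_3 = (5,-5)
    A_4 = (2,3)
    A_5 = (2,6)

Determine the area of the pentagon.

49.5

Σ = (8) + (20) + (25) + (6) + (40) = 99
Area = |Σ|/2 = 49.5.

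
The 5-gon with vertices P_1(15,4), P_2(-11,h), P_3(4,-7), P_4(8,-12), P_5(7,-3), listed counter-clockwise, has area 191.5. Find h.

11

The doubled signed area Σ (x_i y_{i+1} − x_{i+1} y_i) is linear in h.
With h=0 it equals 262; the coefficient of h is 11 (from the two edges through P_2).
So 11·h + 262 = 2·191.5 = 383 ⇒ h = 11.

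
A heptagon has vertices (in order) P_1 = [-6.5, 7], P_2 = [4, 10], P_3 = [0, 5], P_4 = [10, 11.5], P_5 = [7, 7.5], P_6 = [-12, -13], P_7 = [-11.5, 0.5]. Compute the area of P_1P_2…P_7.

Apply Gauss's area formula: 2A = Σ (x_i·y_{i+1} − x_{i+1}·y_i), indices taken mod 7.
Cross-terms: -93, 20, -50, -5.5, -1, -155.5, -77.25  ⇒  Σ = -362.25
Area = |Σ|/2 = 181.125.

181.125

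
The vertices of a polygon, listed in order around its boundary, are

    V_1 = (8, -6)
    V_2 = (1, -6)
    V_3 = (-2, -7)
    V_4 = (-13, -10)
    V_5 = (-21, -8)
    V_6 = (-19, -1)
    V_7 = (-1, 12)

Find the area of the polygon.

344

Σ = (-42) + (-19) + (-71) + (-106) + (-131) + (-229) + (-90) = -688
Area = |Σ|/2 = 344.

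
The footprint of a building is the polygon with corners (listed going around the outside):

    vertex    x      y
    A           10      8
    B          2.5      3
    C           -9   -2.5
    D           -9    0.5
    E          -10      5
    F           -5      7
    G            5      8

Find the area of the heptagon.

98.125

Apply the shoelace (surveyor's) formula: 2A = Σ (x_i·y_{i+1} − x_{i+1}·y_i), indices taken mod 7.
Σ = (10) + (20.75) + (-27) + (-40) + (-45) + (-75) + (-40) = -196.25
Area = |Σ|/2 = 98.125.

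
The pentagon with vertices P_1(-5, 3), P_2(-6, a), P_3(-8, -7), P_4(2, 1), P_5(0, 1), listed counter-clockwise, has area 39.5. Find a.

The doubled signed area Σ (x_i y_{i+1} − x_{i+1} y_i) is linear in a.
With a=0 it equals 73; the coefficient of a is 3 (from the two edges through P_2).
So 3·a + 73 = 2·39.5 = 79 ⇒ a = 2.

2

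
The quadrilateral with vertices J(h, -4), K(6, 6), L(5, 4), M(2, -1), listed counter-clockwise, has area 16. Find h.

The doubled signed area Σ (x_i y_{i+1} − x_{i+1} y_i) is linear in h.
With h=0 it equals -3; the coefficient of h is 7 (from the two edges through J).
So 7·h + -3 = 2·16 = 32 ⇒ h = 5.

5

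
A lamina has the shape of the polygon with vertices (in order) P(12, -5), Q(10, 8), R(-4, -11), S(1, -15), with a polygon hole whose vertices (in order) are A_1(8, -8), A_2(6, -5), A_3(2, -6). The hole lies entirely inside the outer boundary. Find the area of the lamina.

150

Outer boundary:
P→Q: (12)(8) − (10)(-5) = 146
Q→R: (10)(-11) − (-4)(8) = -78
R→S: (-4)(-15) − (1)(-11) = 71
S→P: (1)(-5) − (12)(-15) = 175
Σ = 314
Area = |Σ|/2 = 157.
Hole:
Apply the surveyor's formula: 2A = Σ (x_i·y_{i+1} − x_{i+1}·y_i), indices taken mod 3.
Σ = (8) + (-26) + (32) = 14
Area = |Σ|/2 = 7.
Net area = 157 − 7 = 150.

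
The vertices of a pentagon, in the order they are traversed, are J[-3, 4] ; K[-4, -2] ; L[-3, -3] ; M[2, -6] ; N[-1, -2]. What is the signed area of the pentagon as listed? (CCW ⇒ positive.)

16

Cross-terms: 22, 6, 24, -10, -10  ⇒  Σ = 32
Signed area = Σ/2 = 16 (positive ⇒ counter-clockwise traversal).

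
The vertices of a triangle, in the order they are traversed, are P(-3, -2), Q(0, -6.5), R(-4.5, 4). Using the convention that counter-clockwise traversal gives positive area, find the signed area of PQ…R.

5.625

Cross-terms: 19.5, -29.25, 21  ⇒  Σ = 11.25
Signed area = Σ/2 = 5.625 (positive ⇒ counter-clockwise traversal).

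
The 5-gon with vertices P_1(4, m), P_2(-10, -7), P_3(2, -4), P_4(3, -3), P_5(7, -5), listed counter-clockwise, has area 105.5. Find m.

Write out the shoelace sum; only the two edges meeting at P_1 involve m:
2·Area = [(7·m − 4·(-5)) + (4·(-7) − (-10)·m)] + 66
       = 17·m + 58 = 211
⇒ m = 9.

9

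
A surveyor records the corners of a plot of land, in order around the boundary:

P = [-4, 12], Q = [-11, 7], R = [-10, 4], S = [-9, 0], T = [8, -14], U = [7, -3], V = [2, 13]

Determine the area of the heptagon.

269.5

P→Q: (-4)(7) − (-11)(12) = 104
Q→R: (-11)(4) − (-10)(7) = 26
R→S: (-10)(0) − (-9)(4) = 36
S→T: (-9)(-14) − (8)(0) = 126
T→U: (8)(-3) − (7)(-14) = 74
U→V: (7)(13) − (2)(-3) = 97
V→P: (2)(12) − (-4)(13) = 76
Σ = 539
Area = |Σ|/2 = 269.5.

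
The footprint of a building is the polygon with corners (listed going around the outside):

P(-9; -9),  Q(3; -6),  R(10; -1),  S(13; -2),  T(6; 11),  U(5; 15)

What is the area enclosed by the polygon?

205.5

Apply the surveyor's formula: 2A = Σ (x_i·y_{i+1} − x_{i+1}·y_i), indices taken mod 6.
Σ = (81) + (57) + (-7) + (155) + (35) + (90) = 411
Area = |Σ|/2 = 205.5.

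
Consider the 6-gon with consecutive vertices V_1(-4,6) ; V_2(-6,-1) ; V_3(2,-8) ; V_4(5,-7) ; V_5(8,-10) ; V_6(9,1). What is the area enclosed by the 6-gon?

Apply the shoelace (surveyor's) formula: 2A = Σ (x_i·y_{i+1} − x_{i+1}·y_i), indices taken mod 6.
Σ = (40) + (50) + (26) + (6) + (98) + (58) = 278
Area = |Σ|/2 = 139.

139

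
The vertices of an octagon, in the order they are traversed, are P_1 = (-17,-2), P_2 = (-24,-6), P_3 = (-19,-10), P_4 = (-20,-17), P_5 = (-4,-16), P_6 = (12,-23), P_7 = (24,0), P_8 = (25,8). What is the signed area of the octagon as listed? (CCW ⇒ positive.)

834.5

Σ = (54) + (126) + (123) + (252) + (284) + (552) + (192) + (86) = 1669
Signed area = Σ/2 = 834.5 (positive ⇒ counter-clockwise traversal).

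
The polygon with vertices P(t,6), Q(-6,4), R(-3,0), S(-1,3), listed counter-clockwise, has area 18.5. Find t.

The doubled signed area Σ (x_i y_{i+1} − x_{i+1} y_i) is linear in t.
With t=0 it equals 33; the coefficient of t is 1 (from the two edges through P).
So 1·t + 33 = 2·18.5 = 37 ⇒ t = 4.

4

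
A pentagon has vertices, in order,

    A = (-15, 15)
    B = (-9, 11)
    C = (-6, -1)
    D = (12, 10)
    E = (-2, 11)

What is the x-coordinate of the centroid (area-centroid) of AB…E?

-367/213

Apply the surveyor's formula. First the cross-terms c_i = x_i·y_{i+1} − x_{i+1}·y_i:
  -30, 75, -48, 152, 135  ⇒  2A = 284, A = 142.
Then Σ (x_i + x_{i+1})·c_i = -1468, so x̄ = -1468 / (6·142) = -367/213.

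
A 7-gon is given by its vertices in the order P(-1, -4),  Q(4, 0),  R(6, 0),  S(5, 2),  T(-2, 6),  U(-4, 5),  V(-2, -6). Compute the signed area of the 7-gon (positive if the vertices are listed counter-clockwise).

56

Apply the shoelace (surveyor's) formula: 2A = Σ (x_i·y_{i+1} − x_{i+1}·y_i), indices taken mod 7.
Cross-terms: 16, 0, 12, 34, 14, 34, 2  ⇒  Σ = 112
Signed area = Σ/2 = 56 (positive ⇒ counter-clockwise traversal).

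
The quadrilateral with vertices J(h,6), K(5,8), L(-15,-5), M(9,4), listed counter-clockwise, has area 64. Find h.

Write out the shoelace sum; only the two edges meeting at J involve h:
2·Area = [(9·6 − h·4) + (h·8 − 5·6)] + 80
       = 4·h + 104 = 128
⇒ h = 6.

6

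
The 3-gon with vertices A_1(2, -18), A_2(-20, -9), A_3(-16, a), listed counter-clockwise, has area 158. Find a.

The doubled signed area Σ (x_i y_{i+1} − x_{i+1} y_i) is linear in a.
With a=0 it equals -234; the coefficient of a is -22 (from the two edges through A_3).
So -22·a + -234 = 2·158 = 316 ⇒ a = -25.

-25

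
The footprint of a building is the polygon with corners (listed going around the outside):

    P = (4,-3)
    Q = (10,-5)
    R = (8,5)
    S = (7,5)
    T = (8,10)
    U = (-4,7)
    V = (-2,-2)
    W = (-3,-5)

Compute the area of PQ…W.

143

Apply the shoelace formula: 2A = Σ (x_i·y_{i+1} − x_{i+1}·y_i), indices taken mod 8.
P→Q: (4)(-5) − (10)(-3) = 10
Q→R: (10)(5) − (8)(-5) = 90
R→S: (8)(5) − (7)(5) = 5
S→T: (7)(10) − (8)(5) = 30
T→U: (8)(7) − (-4)(10) = 96
U→V: (-4)(-2) − (-2)(7) = 22
V→W: (-2)(-5) − (-3)(-2) = 4
W→P: (-3)(-3) − (4)(-5) = 29
Σ = 286
Area = |Σ|/2 = 143.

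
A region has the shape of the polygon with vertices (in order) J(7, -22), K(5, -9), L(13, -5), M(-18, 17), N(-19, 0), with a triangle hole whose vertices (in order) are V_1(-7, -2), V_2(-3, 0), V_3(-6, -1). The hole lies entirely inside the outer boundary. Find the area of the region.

Outer boundary:
Apply Gauss's area formula: 2A = Σ (x_i·y_{i+1} − x_{i+1}·y_i), indices taken mod 5.
J→K: (7)(-9) − (5)(-22) = 47
K→L: (5)(-5) − (13)(-9) = 92
L→M: (13)(17) − (-18)(-5) = 131
M→N: (-18)(0) − (-19)(17) = 323
N→J: (-19)(-22) − (7)(0) = 418
Σ = 1011
Area = |Σ|/2 = 505.5.
Hole:
Apply Gauss's area formula: 2A = Σ (x_i·y_{i+1} − x_{i+1}·y_i), indices taken mod 3.
Σ = (-6) + (3) + (5) = 2
Area = |Σ|/2 = 1.
Net area = 505.5 − 1 = 504.5.

504.5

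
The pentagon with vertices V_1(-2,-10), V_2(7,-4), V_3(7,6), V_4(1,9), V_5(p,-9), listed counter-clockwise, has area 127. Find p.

-4

Write out the shoelace sum; only the two edges meeting at V_5 involve p:
2·Area = [(1·(-9) − p·9) + (p·(-10) − (-2)·(-9))] + 205
       = -19·p + 178 = 254
⇒ p = -4.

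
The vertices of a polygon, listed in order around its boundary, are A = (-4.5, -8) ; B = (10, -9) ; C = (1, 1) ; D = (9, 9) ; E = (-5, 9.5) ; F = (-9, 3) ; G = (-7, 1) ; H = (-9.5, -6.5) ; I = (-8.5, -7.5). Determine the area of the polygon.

Apply the shoelace (surveyor's) formula: 2A = Σ (x_i·y_{i+1} − x_{i+1}·y_i), indices taken mod 9.
Σ = (120.5) + (19) + (0) + (130.5) + (70.5) + (12) + (55) + (16) + (34.25) = 457.75
Area = |Σ|/2 = 228.875.

228.875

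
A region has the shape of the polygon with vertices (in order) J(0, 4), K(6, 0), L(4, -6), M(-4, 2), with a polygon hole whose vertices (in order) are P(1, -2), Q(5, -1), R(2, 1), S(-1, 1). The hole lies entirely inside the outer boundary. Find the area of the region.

36

Outer boundary:
J→K: (0)(0) − (6)(4) = -24
K→L: (6)(-6) − (4)(0) = -36
L→M: (4)(2) − (-4)(-6) = -16
M→J: (-4)(4) − (0)(2) = -16
Σ = -92
Area = |Σ|/2 = 46.
Hole:
Apply the shoelace (surveyor's) formula: 2A = Σ (x_i·y_{i+1} − x_{i+1}·y_i), indices taken mod 4.
Σ = (9) + (7) + (3) + (1) = 20
Area = |Σ|/2 = 10.
Net area = 46 − 10 = 36.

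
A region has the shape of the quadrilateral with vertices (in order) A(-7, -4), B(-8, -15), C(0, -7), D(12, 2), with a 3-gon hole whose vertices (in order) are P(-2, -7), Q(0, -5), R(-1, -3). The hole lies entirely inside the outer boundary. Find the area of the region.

Outer boundary:
Σ = (73) + (56) + (84) + (-34) = 179
Area = |Σ|/2 = 89.5.
Hole:
Apply Gauss's area formula: 2A = Σ (x_i·y_{i+1} − x_{i+1}·y_i), indices taken mod 3.
Σ = (10) + (-5) + (1) = 6
Area = |Σ|/2 = 3.
Net area = 89.5 − 3 = 86.5.

86.5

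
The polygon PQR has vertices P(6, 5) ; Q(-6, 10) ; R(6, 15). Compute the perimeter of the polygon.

|PQ| = √((-12)² + (5)²) = √169 = 13
|QR| = √((12)² + (5)²) = √169 = 13
|RP| = √((0)² + (-10)²) = √100 = 10
Perimeter = 13 + 13 + 10 = 36.

36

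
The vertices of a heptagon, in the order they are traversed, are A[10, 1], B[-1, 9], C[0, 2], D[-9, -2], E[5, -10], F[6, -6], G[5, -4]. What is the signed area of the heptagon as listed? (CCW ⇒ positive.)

Apply the shoelace (surveyor's) formula: 2A = Σ (x_i·y_{i+1} − x_{i+1}·y_i), indices taken mod 7.
Cross-terms: 91, -2, 18, 100, 30, 6, 45  ⇒  Σ = 288
Signed area = Σ/2 = 144 (positive ⇒ counter-clockwise traversal).

144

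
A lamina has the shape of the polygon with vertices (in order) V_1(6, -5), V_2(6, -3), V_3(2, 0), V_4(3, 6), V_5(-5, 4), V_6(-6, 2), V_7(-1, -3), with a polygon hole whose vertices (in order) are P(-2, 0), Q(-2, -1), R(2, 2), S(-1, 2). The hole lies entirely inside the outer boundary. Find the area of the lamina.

Outer boundary:
Apply the shoelace formula: 2A = Σ (x_i·y_{i+1} − x_{i+1}·y_i), indices taken mod 7.
Σ = (12) + (6) + (12) + (42) + (14) + (20) + (23) = 129
Area = |Σ|/2 = 64.5.
Hole:
Apply the shoelace formula: 2A = Σ (x_i·y_{i+1} − x_{i+1}·y_i), indices taken mod 4.
Cross-terms: 2, -2, 6, 4  ⇒  Σ = 10
Area = |Σ|/2 = 5.
Net area = 64.5 − 5 = 59.5.

59.5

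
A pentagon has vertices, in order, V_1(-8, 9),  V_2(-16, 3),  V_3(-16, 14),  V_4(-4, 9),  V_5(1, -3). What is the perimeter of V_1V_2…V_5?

62

|V_1V_2| = √((-8)² + (-6)²) = √100 = 10
|V_2V_3| = √((0)² + (11)²) = √121 = 11
|V_3V_4| = √((12)² + (-5)²) = √169 = 13
|V_4V_5| = √((5)² + (-12)²) = √169 = 13
|V_5V_1| = √((-9)² + (12)²) = √225 = 15
Perimeter = 10 + 11 + 13 + 13 + 15 = 62.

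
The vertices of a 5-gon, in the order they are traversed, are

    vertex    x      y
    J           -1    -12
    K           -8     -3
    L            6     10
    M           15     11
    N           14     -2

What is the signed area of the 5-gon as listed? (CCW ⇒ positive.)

-296.5

J→K: (-1)(-3) − (-8)(-12) = -93
K→L: (-8)(10) − (6)(-3) = -62
L→M: (6)(11) − (15)(10) = -84
M→N: (15)(-2) − (14)(11) = -184
N→J: (14)(-12) − (-1)(-2) = -170
Σ = -593
Signed area = Σ/2 = -296.5 (negative ⇒ clockwise traversal).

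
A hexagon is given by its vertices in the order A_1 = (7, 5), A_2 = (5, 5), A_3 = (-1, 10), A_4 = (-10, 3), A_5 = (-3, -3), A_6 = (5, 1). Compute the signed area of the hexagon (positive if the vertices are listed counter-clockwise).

Σ = (10) + (55) + (97) + (39) + (12) + (18) = 231
Signed area = Σ/2 = 115.5 (positive ⇒ counter-clockwise traversal).

115.5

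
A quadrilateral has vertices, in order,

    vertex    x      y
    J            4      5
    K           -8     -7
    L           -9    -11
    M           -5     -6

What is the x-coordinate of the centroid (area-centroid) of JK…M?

-458/105

Apply the shoelace (surveyor's) formula. First the cross-terms c_i = x_i·y_{i+1} − x_{i+1}·y_i:
  12, 25, -1, -1  ⇒  2A = 35, A = 17.5.
Then Σ (x_i + x_{i+1})·c_i = -458, so x̄ = -458 / (6·17.5) = -458/105.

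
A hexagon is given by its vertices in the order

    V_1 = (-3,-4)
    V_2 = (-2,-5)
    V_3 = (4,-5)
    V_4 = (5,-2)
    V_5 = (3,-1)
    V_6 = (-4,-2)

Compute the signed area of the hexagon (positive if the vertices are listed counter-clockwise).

27.5

Apply the shoelace formula: 2A = Σ (x_i·y_{i+1} − x_{i+1}·y_i), indices taken mod 6.
Σ = (7) + (30) + (17) + (1) + (-10) + (10) = 55
Signed area = Σ/2 = 27.5 (positive ⇒ counter-clockwise traversal).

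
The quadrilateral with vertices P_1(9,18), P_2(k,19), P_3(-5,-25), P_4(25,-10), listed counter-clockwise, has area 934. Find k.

-9

The doubled signed area Σ (x_i y_{i+1} − x_{i+1} y_i) is linear in k.
With k=0 it equals 1481; the coefficient of k is -43 (from the two edges through P_2).
So -43·k + 1481 = 2·934 = 1868 ⇒ k = -9.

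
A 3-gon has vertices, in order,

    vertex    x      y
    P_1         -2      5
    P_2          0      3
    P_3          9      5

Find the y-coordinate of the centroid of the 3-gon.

13/3

Apply the shoelace formula. First the cross-terms c_i = x_i·y_{i+1} − x_{i+1}·y_i:
  -6, -27, 55  ⇒  2A = 22, A = 11.
Then Σ (y_i + y_{i+1})·c_i = 286, so ȳ = 286 / (6·11) = 13/3.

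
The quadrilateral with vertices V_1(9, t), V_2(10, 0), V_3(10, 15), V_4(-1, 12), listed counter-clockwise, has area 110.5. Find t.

The doubled signed area Σ (x_i y_{i+1} − x_{i+1} y_i) is linear in t.
With t=0 it equals 177; the coefficient of t is -11 (from the two edges through V_1).
So -11·t + 177 = 2·110.5 = 221 ⇒ t = -4.

-4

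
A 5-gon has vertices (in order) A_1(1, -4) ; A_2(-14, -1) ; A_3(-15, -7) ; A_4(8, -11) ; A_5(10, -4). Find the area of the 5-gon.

144.5

Apply Gauss's area formula: 2A = Σ (x_i·y_{i+1} − x_{i+1}·y_i), indices taken mod 5.
A_1→A_2: (1)(-1) − (-14)(-4) = -57
A_2→A_3: (-14)(-7) − (-15)(-1) = 83
A_3→A_4: (-15)(-11) − (8)(-7) = 221
A_4→A_5: (8)(-4) − (10)(-11) = 78
A_5→A_1: (10)(-4) − (1)(-4) = -36
Σ = 289
Area = |Σ|/2 = 144.5.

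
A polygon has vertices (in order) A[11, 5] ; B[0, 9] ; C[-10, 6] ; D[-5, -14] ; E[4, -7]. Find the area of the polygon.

273.5

Apply the shoelace (surveyor's) formula: 2A = Σ (x_i·y_{i+1} − x_{i+1}·y_i), indices taken mod 5.
Σ = (99) + (90) + (170) + (91) + (97) = 547
Area = |Σ|/2 = 273.5.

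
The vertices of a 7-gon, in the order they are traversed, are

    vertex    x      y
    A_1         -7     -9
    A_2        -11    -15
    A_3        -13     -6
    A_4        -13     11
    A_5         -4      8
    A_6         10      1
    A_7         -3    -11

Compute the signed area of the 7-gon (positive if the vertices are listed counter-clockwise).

Apply the shoelace (surveyor's) formula: 2A = Σ (x_i·y_{i+1} − x_{i+1}·y_i), indices taken mod 7.
Σ = (6) + (-129) + (-221) + (-60) + (-84) + (-107) + (-50) = -645
Signed area = Σ/2 = -322.5 (negative ⇒ clockwise traversal).

-322.5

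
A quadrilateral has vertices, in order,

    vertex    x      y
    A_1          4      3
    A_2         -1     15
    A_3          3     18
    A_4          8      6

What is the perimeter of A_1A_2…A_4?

|A_1A_2| = √((-5)² + (12)²) = √169 = 13
|A_2A_3| = √((4)² + (3)²) = √25 = 5
|A_3A_4| = √((5)² + (-12)²) = √169 = 13
|A_4A_1| = √((-4)² + (-3)²) = √25 = 5
Perimeter = 13 + 5 + 13 + 5 = 36.

36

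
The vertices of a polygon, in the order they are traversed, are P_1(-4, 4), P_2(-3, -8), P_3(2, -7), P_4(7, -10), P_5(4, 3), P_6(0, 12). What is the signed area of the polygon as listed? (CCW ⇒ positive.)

133.5

Apply the shoelace formula: 2A = Σ (x_i·y_{i+1} − x_{i+1}·y_i), indices taken mod 6.
P_1→P_2: (-4)(-8) − (-3)(4) = 44
P_2→P_3: (-3)(-7) − (2)(-8) = 37
P_3→P_4: (2)(-10) − (7)(-7) = 29
P_4→P_5: (7)(3) − (4)(-10) = 61
P_5→P_6: (4)(12) − (0)(3) = 48
P_6→P_1: (0)(4) − (-4)(12) = 48
Σ = 267
Signed area = Σ/2 = 133.5 (positive ⇒ counter-clockwise traversal).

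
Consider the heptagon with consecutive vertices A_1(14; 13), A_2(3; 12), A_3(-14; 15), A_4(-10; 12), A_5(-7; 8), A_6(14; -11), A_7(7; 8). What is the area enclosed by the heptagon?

Cross-terms: 129, 213, -18, 4, -35, 189, -21  ⇒  Σ = 461
Area = |Σ|/2 = 230.5.

230.5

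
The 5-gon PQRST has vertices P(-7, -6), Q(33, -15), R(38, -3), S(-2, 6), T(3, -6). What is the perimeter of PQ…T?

118

|PQ| = √((40)² + (-9)²) = √1681 = 41
|QR| = √((5)² + (12)²) = √169 = 13
|RS| = √((-40)² + (9)²) = √1681 = 41
|ST| = √((5)² + (-12)²) = √169 = 13
|TP| = √((-10)² + (0)²) = √100 = 10
Perimeter = 41 + 13 + 41 + 13 + 10 = 118.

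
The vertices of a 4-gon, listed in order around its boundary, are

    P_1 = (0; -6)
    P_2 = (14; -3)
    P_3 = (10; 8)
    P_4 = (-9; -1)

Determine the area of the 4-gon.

171

Σ = (84) + (142) + (62) + (54) = 342
Area = |Σ|/2 = 171.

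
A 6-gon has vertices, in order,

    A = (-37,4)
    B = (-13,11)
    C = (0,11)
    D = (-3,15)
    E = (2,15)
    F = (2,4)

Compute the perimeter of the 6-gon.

98

|AB| = √((24)² + (7)²) = √625 = 25
|BC| = √((13)² + (0)²) = √169 = 13
|CD| = √((-3)² + (4)²) = √25 = 5
|DE| = √((5)² + (0)²) = √25 = 5
|EF| = √((0)² + (-11)²) = √121 = 11
|FA| = √((-39)² + (0)²) = √1521 = 39
Perimeter = 25 + 13 + 5 + 5 + 11 + 39 = 98.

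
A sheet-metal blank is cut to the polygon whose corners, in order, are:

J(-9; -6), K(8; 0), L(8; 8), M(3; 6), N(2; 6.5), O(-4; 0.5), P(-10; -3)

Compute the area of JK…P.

Apply the shoelace (surveyor's) formula: 2A = Σ (x_i·y_{i+1} − x_{i+1}·y_i), indices taken mod 7.
Σ = (48) + (64) + (24) + (7.5) + (27) + (17) + (33) = 220.5
Area = |Σ|/2 = 110.25.

110.25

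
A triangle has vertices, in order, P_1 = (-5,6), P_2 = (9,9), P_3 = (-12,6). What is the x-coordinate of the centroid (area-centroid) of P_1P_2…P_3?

-8/3

Apply the shoelace (surveyor's) formula. First the cross-terms c_i = x_i·y_{i+1} − x_{i+1}·y_i:
  -99, 162, -42  ⇒  2A = 21, A = 10.5.
Then Σ (x_i + x_{i+1})·c_i = -168, so x̄ = -168 / (6·10.5) = -8/3.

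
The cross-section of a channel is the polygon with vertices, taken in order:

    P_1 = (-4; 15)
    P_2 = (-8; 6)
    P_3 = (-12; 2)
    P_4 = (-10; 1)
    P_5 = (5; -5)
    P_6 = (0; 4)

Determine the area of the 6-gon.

120.5

Apply the surveyor's formula: 2A = Σ (x_i·y_{i+1} − x_{i+1}·y_i), indices taken mod 6.
Σ = (96) + (56) + (8) + (45) + (20) + (16) = 241
Area = |Σ|/2 = 120.5.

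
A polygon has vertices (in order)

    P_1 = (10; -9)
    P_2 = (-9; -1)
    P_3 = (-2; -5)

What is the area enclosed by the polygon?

10

Apply the shoelace formula: 2A = Σ (x_i·y_{i+1} − x_{i+1}·y_i), indices taken mod 3.
P_1→P_2: (10)(-1) − (-9)(-9) = -91
P_2→P_3: (-9)(-5) − (-2)(-1) = 43
P_3→P_1: (-2)(-9) − (10)(-5) = 68
Σ = 20
Area = |Σ|/2 = 10.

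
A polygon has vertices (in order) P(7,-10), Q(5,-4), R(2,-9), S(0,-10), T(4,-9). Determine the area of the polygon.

14

Apply the shoelace formula: 2A = Σ (x_i·y_{i+1} − x_{i+1}·y_i), indices taken mod 5.
Σ = (22) + (-37) + (-20) + (40) + (23) = 28
Area = |Σ|/2 = 14.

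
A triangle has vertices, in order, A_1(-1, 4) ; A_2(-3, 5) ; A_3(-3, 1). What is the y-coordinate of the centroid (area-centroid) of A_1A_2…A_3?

Apply Gauss's area formula. First the cross-terms c_i = x_i·y_{i+1} − x_{i+1}·y_i:
  7, 12, -11  ⇒  2A = 8, A = 4.
Then Σ (y_i + y_{i+1})·c_i = 80, so ȳ = 80 / (6·4) = 10/3.

10/3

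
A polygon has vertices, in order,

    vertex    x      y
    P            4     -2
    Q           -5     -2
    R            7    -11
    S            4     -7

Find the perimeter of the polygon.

|PQ| = √((-9)² + (0)²) = √81 = 9
|QR| = √((12)² + (-9)²) = √225 = 15
|RS| = √((-3)² + (4)²) = √25 = 5
|SP| = √((0)² + (5)²) = √25 = 5
Perimeter = 9 + 15 + 5 + 5 = 34.

34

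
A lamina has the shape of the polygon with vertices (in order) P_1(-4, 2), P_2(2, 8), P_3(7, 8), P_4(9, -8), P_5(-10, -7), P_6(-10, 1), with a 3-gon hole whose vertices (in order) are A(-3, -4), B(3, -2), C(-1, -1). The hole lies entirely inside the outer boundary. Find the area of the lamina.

Outer boundary:
Apply the surveyor's formula: 2A = Σ (x_i·y_{i+1} − x_{i+1}·y_i), indices taken mod 6.
P_1→P_2: (-4)(8) − (2)(2) = -36
P_2→P_3: (2)(8) − (7)(8) = -40
P_3→P_4: (7)(-8) − (9)(8) = -128
P_4→P_5: (9)(-7) − (-10)(-8) = -143
P_5→P_6: (-10)(1) − (-10)(-7) = -80
P_6→P_1: (-10)(2) − (-4)(1) = -16
Σ = -443
Area = |Σ|/2 = 221.5.
Hole:
Apply Gauss's area formula: 2A = Σ (x_i·y_{i+1} − x_{i+1}·y_i), indices taken mod 3.
Cross-terms: 18, -5, 1  ⇒  Σ = 14
Area = |Σ|/2 = 7.
Net area = 221.5 − 7 = 214.5.

214.5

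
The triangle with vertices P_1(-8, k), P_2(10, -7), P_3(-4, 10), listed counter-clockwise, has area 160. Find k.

-8

Write out the shoelace sum; only the two edges meeting at P_1 involve k:
2·Area = [((-4)·k − (-8)·10) + ((-8)·(-7) − 10·k)] + 72
       = -14·k + 208 = 320
⇒ k = -8.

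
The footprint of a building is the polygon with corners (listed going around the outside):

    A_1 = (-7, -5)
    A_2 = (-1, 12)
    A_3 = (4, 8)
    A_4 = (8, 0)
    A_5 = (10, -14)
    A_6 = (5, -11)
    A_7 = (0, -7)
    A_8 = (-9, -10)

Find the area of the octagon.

Σ = (-89) + (-56) + (-64) + (-112) + (-40) + (-35) + (-63) + (-25) = -484
Area = |Σ|/2 = 242.

242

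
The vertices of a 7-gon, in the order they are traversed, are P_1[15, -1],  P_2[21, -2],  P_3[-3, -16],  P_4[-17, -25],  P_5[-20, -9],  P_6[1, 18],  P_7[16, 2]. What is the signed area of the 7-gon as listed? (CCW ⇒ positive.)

-789

Apply the shoelace formula: 2A = Σ (x_i·y_{i+1} − x_{i+1}·y_i), indices taken mod 7.
P_1→P_2: (15)(-2) − (21)(-1) = -9
P_2→P_3: (21)(-16) − (-3)(-2) = -342
P_3→P_4: (-3)(-25) − (-17)(-16) = -197
P_4→P_5: (-17)(-9) − (-20)(-25) = -347
P_5→P_6: (-20)(18) − (1)(-9) = -351
P_6→P_7: (1)(2) − (16)(18) = -286
P_7→P_1: (16)(-1) − (15)(2) = -46
Σ = -1578
Signed area = Σ/2 = -789 (negative ⇒ clockwise traversal).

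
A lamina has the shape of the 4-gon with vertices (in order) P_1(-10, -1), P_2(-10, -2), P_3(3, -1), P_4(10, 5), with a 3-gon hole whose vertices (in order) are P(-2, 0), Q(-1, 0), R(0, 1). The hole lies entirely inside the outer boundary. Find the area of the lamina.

Outer boundary:
Apply the shoelace formula: 2A = Σ (x_i·y_{i+1} − x_{i+1}·y_i), indices taken mod 4.
Cross-terms: 10, 16, 25, 40  ⇒  Σ = 91
Area = |Σ|/2 = 45.5.
Hole:
Σ = (0) + (-1) + (2) = 1
Area = |Σ|/2 = 0.5.
Net area = 45.5 − 0.5 = 45.

45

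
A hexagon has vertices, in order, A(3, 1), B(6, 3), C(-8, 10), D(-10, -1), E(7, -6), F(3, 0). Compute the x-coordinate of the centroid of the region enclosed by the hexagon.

Apply Gauss's area formula. First the cross-terms c_i = x_i·y_{i+1} − x_{i+1}·y_i:
  3, 84, 108, 67, 18, 3  ⇒  2A = 283, A = 141.5.
Then Σ (x_i + x_{i+1})·c_i = -2088, so x̄ = -2088 / (6·141.5) = -696/283.

-696/283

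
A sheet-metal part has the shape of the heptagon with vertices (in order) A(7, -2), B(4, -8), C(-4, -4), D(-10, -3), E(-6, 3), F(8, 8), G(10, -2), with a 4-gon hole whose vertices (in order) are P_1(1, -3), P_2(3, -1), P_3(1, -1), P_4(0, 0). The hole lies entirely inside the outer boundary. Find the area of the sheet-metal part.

170

Outer boundary:
Σ = (-48) + (-48) + (-28) + (-48) + (-72) + (-96) + (-6) = -346
Area = |Σ|/2 = 173.
Hole:
Apply the shoelace formula: 2A = Σ (x_i·y_{i+1} − x_{i+1}·y_i), indices taken mod 4.
Cross-terms: 8, -2, 0, 0  ⇒  Σ = 6
Area = |Σ|/2 = 3.
Net area = 173 − 3 = 170.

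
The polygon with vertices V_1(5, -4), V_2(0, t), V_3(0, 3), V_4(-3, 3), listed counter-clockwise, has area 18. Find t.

The doubled signed area Σ (x_i y_{i+1} − x_{i+1} y_i) is linear in t.
With t=0 it equals 6; the coefficient of t is 5 (from the two edges through V_2).
So 5·t + 6 = 2·18 = 36 ⇒ t = 6.

6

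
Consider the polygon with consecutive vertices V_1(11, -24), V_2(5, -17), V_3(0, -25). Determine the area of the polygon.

41.5

Apply the shoelace formula: 2A = Σ (x_i·y_{i+1} − x_{i+1}·y_i), indices taken mod 3.
Σ = (-67) + (-125) + (275) = 83
Area = |Σ|/2 = 41.5.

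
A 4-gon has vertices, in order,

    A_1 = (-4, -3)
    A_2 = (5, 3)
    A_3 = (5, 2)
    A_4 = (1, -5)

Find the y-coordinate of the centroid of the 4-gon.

Apply Gauss's area formula. First the cross-terms c_i = x_i·y_{i+1} − x_{i+1}·y_i:
  3, -5, -27, -23  ⇒  2A = -52, A = -26.
Then Σ (y_i + y_{i+1})·c_i = 240, so ȳ = 240 / (6·(-26)) = -20/13.

-20/13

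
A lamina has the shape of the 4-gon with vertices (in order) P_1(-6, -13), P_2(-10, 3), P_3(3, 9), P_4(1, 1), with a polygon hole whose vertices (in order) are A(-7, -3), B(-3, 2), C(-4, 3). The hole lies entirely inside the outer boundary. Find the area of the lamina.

125.5

Outer boundary:
Apply the surveyor's formula: 2A = Σ (x_i·y_{i+1} − x_{i+1}·y_i), indices taken mod 4.
Σ = (-148) + (-99) + (-6) + (-7) = -260
Area = |Σ|/2 = 130.
Hole:
Apply the surveyor's formula: 2A = Σ (x_i·y_{i+1} − x_{i+1}·y_i), indices taken mod 3.
Σ = (-23) + (-1) + (33) = 9
Area = |Σ|/2 = 4.5.
Net area = 130 − 4.5 = 125.5.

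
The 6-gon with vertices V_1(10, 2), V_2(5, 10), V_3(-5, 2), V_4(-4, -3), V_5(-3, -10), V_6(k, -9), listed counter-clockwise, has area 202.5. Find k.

The doubled signed area Σ (x_i y_{i+1} − x_{i+1} y_i) is linear in k.
With k=0 it equals 321; the coefficient of k is 12 (from the two edges through V_6).
So 12·k + 321 = 2·202.5 = 405 ⇒ k = 7.

7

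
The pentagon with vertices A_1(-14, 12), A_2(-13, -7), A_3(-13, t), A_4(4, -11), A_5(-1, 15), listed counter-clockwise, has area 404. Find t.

-15

The doubled signed area Σ (x_i y_{i+1} − x_{i+1} y_i) is linear in t.
With t=0 it equals 553; the coefficient of t is -17 (from the two edges through A_3).
So -17·t + 553 = 2·404 = 808 ⇒ t = -15.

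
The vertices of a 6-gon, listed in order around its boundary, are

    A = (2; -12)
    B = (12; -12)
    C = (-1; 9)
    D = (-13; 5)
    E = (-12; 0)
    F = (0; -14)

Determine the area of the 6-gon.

Σ = (120) + (96) + (112) + (60) + (168) + (28) = 584
Area = |Σ|/2 = 292.

292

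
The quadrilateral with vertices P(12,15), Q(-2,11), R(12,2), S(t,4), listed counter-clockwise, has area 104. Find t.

Write out the shoelace sum; only the two edges meeting at S involve t:
2·Area = [(12·4 − t·2) + (t·15 − 12·4)] + 26
       = 13·t + 26 = 208
⇒ t = 14.

14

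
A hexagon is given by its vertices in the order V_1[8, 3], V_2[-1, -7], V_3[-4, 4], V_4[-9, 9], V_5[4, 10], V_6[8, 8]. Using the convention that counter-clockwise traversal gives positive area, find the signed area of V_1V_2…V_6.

-149.5

V_1→V_2: (8)(-7) − (-1)(3) = -53
V_2→V_3: (-1)(4) − (-4)(-7) = -32
V_3→V_4: (-4)(9) − (-9)(4) = 0
V_4→V_5: (-9)(10) − (4)(9) = -126
V_5→V_6: (4)(8) − (8)(10) = -48
V_6→V_1: (8)(3) − (8)(8) = -40
Σ = -299
Signed area = Σ/2 = -149.5 (negative ⇒ clockwise traversal).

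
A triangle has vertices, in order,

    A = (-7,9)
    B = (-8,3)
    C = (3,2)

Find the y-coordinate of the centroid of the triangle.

14/3

Apply the surveyor's formula. First the cross-terms c_i = x_i·y_{i+1} − x_{i+1}·y_i:
  51, -25, 41  ⇒  2A = 67, A = 33.5.
Then Σ (y_i + y_{i+1})·c_i = 938, so ȳ = 938 / (6·33.5) = 14/3.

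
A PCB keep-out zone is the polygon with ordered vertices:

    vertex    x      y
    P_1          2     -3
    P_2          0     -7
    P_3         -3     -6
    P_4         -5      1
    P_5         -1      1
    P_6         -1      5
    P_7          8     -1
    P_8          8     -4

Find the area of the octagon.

77.5

Apply the shoelace (surveyor's) formula: 2A = Σ (x_i·y_{i+1} − x_{i+1}·y_i), indices taken mod 8.
Cross-terms: -14, -21, -33, -4, -4, -39, -24, -16  ⇒  Σ = -155
Area = |Σ|/2 = 77.5.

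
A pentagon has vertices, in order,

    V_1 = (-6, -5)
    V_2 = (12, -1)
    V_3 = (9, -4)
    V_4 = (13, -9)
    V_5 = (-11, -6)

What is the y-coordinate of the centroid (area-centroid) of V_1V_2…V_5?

Apply Gauss's area formula. First the cross-terms c_i = x_i·y_{i+1} − x_{i+1}·y_i:
  66, -39, -29, -177, 19  ⇒  2A = -160, A = -80.
Then Σ (y_i + y_{i+1})·c_i = 2622, so ȳ = 2622 / (6·(-80)) = -5.4625.

-5.4625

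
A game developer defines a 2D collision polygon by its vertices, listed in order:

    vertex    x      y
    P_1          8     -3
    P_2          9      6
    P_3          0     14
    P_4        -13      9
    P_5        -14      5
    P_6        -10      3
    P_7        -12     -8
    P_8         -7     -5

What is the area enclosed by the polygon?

Σ = (75) + (126) + (182) + (61) + (8) + (116) + (4) + (61) = 633
Area = |Σ|/2 = 316.5.

316.5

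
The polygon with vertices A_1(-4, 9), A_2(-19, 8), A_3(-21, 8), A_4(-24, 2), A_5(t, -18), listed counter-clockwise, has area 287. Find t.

-13

Write out the shoelace sum; only the two edges meeting at A_5 involve t:
2·Area = [((-24)·(-18) − t·2) + (t·9 − (-4)·(-18))] + 305
       = 7·t + 665 = 574
⇒ t = -13.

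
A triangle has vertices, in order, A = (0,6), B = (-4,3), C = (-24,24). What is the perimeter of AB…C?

|AB| = √((-4)² + (-3)²) = √25 = 5
|BC| = √((-20)² + (21)²) = √841 = 29
|CA| = √((24)² + (-18)²) = √900 = 30
Perimeter = 5 + 29 + 30 = 64.

64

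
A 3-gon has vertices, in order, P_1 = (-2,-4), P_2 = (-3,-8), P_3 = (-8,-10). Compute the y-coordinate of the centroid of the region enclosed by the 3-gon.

Apply the surveyor's formula. First the cross-terms c_i = x_i·y_{i+1} − x_{i+1}·y_i:
  4, -34, 12  ⇒  2A = -18, A = -9.
Then Σ (y_i + y_{i+1})·c_i = 396, so ȳ = 396 / (6·(-9)) = -22/3.

-22/3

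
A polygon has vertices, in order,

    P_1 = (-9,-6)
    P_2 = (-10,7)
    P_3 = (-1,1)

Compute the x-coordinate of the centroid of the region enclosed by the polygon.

Apply the surveyor's formula. First the cross-terms c_i = x_i·y_{i+1} − x_{i+1}·y_i:
  -123, -3, 15  ⇒  2A = -111, A = -55.5.
Then Σ (x_i + x_{i+1})·c_i = 2220, so x̄ = 2220 / (6·(-55.5)) = -20/3.

-20/3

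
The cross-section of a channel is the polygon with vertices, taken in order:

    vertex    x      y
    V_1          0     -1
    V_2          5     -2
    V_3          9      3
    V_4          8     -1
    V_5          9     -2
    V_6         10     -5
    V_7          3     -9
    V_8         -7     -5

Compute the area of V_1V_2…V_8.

86.5

V_1→V_2: (0)(-2) − (5)(-1) = 5
V_2→V_3: (5)(3) − (9)(-2) = 33
V_3→V_4: (9)(-1) − (8)(3) = -33
V_4→V_5: (8)(-2) − (9)(-1) = -7
V_5→V_6: (9)(-5) − (10)(-2) = -25
V_6→V_7: (10)(-9) − (3)(-5) = -75
V_7→V_8: (3)(-5) − (-7)(-9) = -78
V_8→V_1: (-7)(-1) − (0)(-5) = 7
Σ = -173
Area = |Σ|/2 = 86.5.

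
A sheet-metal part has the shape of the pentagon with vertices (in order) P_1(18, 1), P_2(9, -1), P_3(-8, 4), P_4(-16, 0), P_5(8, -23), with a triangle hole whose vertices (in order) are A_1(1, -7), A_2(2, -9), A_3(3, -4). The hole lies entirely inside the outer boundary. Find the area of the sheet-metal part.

424

Outer boundary:
P_1→P_2: (18)(-1) − (9)(1) = -27
P_2→P_3: (9)(4) − (-8)(-1) = 28
P_3→P_4: (-8)(0) − (-16)(4) = 64
P_4→P_5: (-16)(-23) − (8)(0) = 368
P_5→P_1: (8)(1) − (18)(-23) = 422
Σ = 855
Area = |Σ|/2 = 427.5.
Hole:
Apply the surveyor's formula: 2A = Σ (x_i·y_{i+1} − x_{i+1}·y_i), indices taken mod 3.
Σ = (5) + (19) + (-17) = 7
Area = |Σ|/2 = 3.5.
Net area = 427.5 − 3.5 = 424.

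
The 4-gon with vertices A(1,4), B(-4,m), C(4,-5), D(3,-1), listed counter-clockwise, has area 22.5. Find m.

5

The doubled signed area Σ (x_i y_{i+1} − x_{i+1} y_i) is linear in m.
With m=0 it equals 60; the coefficient of m is -3 (from the two edges through B).
So -3·m + 60 = 2·22.5 = 45 ⇒ m = 5.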